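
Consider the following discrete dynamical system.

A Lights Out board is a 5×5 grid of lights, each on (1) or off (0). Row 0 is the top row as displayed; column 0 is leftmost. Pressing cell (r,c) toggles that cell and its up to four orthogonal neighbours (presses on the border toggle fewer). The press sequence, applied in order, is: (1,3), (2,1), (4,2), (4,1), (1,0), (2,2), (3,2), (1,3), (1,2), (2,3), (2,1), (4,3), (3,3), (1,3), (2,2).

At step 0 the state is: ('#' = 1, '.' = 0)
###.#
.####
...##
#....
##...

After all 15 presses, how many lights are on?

14

t=0: ###.#
.####
...##
#....
##...
t=1: #####
.#...
....#
#....
##...
t=2: #####
.....
###.#
##...
##...
t=3: #####
.....
###.#
###..
#.##.
t=4: #####
.....
###.#
#.#..
.#.#.
t=5: .####
##...
.##.#
#.#..
.#.#.
t=6: .####
###..
...##
#....
.#.#.
t=7: .####
###..
..###
####.
.###.
t=8: .##.#
##.##
..#.#
####.
.###.
t=9: .#..#
#.#.#
....#
####.
.###.
t=10: .#..#
#.###
..##.
###..
.###.
t=11: .#..#
#####
##.#.
#.#..
.###.
t=12: .#..#
#####
##.#.
#.##.
.#..#
t=13: .#..#
#####
##...
#...#
.#.##
t=14: .#.##
##...
##.#.
#...#
.#.##
t=15: .#.##
###..
#.#..
#.#.#
.#.##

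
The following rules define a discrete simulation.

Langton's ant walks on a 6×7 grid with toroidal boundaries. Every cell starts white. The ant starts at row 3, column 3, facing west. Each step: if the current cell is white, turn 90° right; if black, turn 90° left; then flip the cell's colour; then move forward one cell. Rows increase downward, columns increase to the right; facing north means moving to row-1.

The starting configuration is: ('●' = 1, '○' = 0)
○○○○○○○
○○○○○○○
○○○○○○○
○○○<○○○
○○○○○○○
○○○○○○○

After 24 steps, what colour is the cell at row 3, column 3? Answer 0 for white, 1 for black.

step 0: ○○○○○○○
○○○○○○○
○○○○○○○
○○○<○○○
○○○○○○○
○○○○○○○
step 1: ○○○○○○○
○○○○○○○
○○○^○○○
○○○●○○○
○○○○○○○
○○○○○○○
step 2: ○○○○○○○
○○○○○○○
○○○●>○○
○○○●○○○
○○○○○○○
○○○○○○○
step 3: ○○○○○○○
○○○○○○○
○○○●●○○
○○○●v○○
○○○○○○○
○○○○○○○
step 4: ○○○○○○○
○○○○○○○
○○○●●○○
○○○<●○○
○○○○○○○
○○○○○○○
step 5: ○○○○○○○
○○○○○○○
○○○●●○○
○○○○●○○
○○○v○○○
○○○○○○○
step 6: ○○○○○○○
○○○○○○○
○○○●●○○
○○○○●○○
○○<●○○○
○○○○○○○
step 7: ○○○○○○○
○○○○○○○
○○○●●○○
○○^○●○○
○○●●○○○
○○○○○○○
step 8: ○○○○○○○
○○○○○○○
○○○●●○○
○○●>●○○
○○●●○○○
○○○○○○○
step 9: ○○○○○○○
○○○○○○○
○○○●●○○
○○●●●○○
○○●v○○○
○○○○○○○
step 10: ○○○○○○○
○○○○○○○
○○○●●○○
○○●●●○○
○○●○>○○
○○○○○○○
step 11: ○○○○○○○
○○○○○○○
○○○●●○○
○○●●●○○
○○●○●○○
○○○○v○○
step 12: ○○○○○○○
○○○○○○○
○○○●●○○
○○●●●○○
○○●○●○○
○○○<●○○
step 13: ○○○○○○○
○○○○○○○
○○○●●○○
○○●●●○○
○○●^●○○
○○○●●○○
step 14: ○○○○○○○
○○○○○○○
○○○●●○○
○○●●●○○
○○●●>○○
○○○●●○○
step 15: ○○○○○○○
○○○○○○○
○○○●●○○
○○●●^○○
○○●●○○○
○○○●●○○
step 16: ○○○○○○○
○○○○○○○
○○○●●○○
○○●<○○○
○○●●○○○
○○○●●○○
step 17: ○○○○○○○
○○○○○○○
○○○●●○○
○○●○○○○
○○●v○○○
○○○●●○○
step 18: ○○○○○○○
○○○○○○○
○○○●●○○
○○●○○○○
○○●○>○○
○○○●●○○
step 19: ○○○○○○○
○○○○○○○
○○○●●○○
○○●○○○○
○○●○●○○
○○○●v○○
step 20: ○○○○○○○
○○○○○○○
○○○●●○○
○○●○○○○
○○●○●○○
○○○●○>○
step 21: ○○○○○v○
○○○○○○○
○○○●●○○
○○●○○○○
○○●○●○○
○○○●○●○
step 22: ○○○○<●○
○○○○○○○
○○○●●○○
○○●○○○○
○○●○●○○
○○○●○●○
step 23: ○○○○●●○
○○○○○○○
○○○●●○○
○○●○○○○
○○●○●○○
○○○●^●○
step 24: ○○○○●●○
○○○○○○○
○○○●●○○
○○●○○○○
○○●○●○○
○○○●●>○

0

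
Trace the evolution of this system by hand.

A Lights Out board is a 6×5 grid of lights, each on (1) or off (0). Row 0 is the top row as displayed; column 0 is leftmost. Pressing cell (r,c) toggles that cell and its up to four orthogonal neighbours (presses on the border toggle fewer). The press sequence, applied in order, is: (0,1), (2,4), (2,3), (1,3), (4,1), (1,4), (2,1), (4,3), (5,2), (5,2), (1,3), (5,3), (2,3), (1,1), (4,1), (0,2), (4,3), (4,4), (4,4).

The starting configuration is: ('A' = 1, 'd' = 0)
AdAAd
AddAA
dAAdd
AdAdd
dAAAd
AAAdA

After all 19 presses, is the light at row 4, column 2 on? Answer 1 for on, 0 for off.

k=0  AdAAd
AddAA
dAAdd
AdAdd
dAAAd
AAAdA
k=1  dAdAd
AAdAA
dAAdd
AdAdd
dAAAd
AAAdA
k=2  dAdAd
AAdAd
dAAAA
AdAdA
dAAAd
AAAdA
k=3  dAdAd
AAddd
dAddd
AdAAA
dAAAd
AAAdA
k=4  dAddd
AAAAA
dAdAd
AdAAA
dAAAd
AAAdA
k=5  dAddd
AAAAA
dAdAd
AAAAA
AddAd
AdAdA
k=6  dAddA
AAAdd
dAdAA
AAAAA
AddAd
AdAdA
k=7  dAddA
AdAdd
AdAAA
AdAAA
AddAd
AdAdA
k=8  dAddA
AdAdd
AdAAA
AdAdA
AdAdA
AdAAA
k=9  dAddA
AdAdd
AdAAA
AdAdA
AdddA
AAddA
k=10  dAddA
AdAdd
AdAAA
AdAdA
AdAdA
AdAAA
k=11  dAdAA
AddAA
AdAdA
AdAdA
AdAdA
AdAAA
k=12  dAdAA
AddAA
AdAdA
AdAdA
AdAAA
Adddd
k=13  dAdAA
AdddA
AddAd
AdAAA
AdAAA
Adddd
k=14  dddAA
dAAdA
AAdAd
AdAAA
AdAAA
Adddd
k=15  dddAA
dAAdA
AAdAd
AAAAA
dAdAA
AAddd
k=16  dAAdA
dAddA
AAdAd
AAAAA
dAdAA
AAddd
k=17  dAAdA
dAddA
AAdAd
AAAdA
dAAdd
AAdAd
k=18  dAAdA
dAddA
AAdAd
AAAdd
dAAAA
AAdAA
k=19  dAAdA
dAddA
AAdAd
AAAdA
dAAdd
AAdAd

1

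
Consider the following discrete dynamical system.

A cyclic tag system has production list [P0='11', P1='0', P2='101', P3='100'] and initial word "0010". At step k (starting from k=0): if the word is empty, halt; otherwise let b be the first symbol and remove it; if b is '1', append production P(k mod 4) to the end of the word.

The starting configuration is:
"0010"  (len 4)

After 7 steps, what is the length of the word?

5

t=0: "0010"  (len 4)
t=1: "010"  (len 3)
t=2: "10"  (len 2)
t=3: "0101"  (len 4)
t=4: "101"  (len 3)
t=5: "0111"  (len 4)
t=6: "111"  (len 3)
t=7: "11101"  (len 5)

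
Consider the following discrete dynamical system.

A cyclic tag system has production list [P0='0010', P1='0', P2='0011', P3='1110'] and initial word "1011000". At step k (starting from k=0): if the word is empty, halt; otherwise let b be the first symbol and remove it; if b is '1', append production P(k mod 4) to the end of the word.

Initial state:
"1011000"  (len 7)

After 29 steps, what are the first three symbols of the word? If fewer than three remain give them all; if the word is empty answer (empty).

001

[0] "1011000"  (len 7)
[1] "0110000010"  (len 10)
[2] "110000010"  (len 9)
[3] "100000100011"  (len 12)
[4] "000001000111110"  (len 15)
[5] "00001000111110"  (len 14)
[6] "0001000111110"  (len 13)
[7] "001000111110"  (len 12)
[8] "01000111110"  (len 11)
[9] "1000111110"  (len 10)
[10] "0001111100"  (len 10)
[11] "001111100"  (len 9)
[12] "01111100"  (len 8)
[13] "1111100"  (len 7)
[14] "1111000"  (len 7)
[15] "1110000011"  (len 10)
[16] "1100000111110"  (len 13)
[17] "1000001111100010"  (len 16)
[18] "0000011111000100"  (len 16)
[19] "000011111000100"  (len 15)
[20] "00011111000100"  (len 14)
[21] "0011111000100"  (len 13)
[22] "011111000100"  (len 12)
[23] "11111000100"  (len 11)
[24] "11110001001110"  (len 14)
[25] "11100010011100010"  (len 17)
[26] "11000100111000100"  (len 17)
[27] "10001001110001000011"  (len 20)
[28] "00010011100010000111110"  (len 23)
[29] "0010011100010000111110"  (len 22)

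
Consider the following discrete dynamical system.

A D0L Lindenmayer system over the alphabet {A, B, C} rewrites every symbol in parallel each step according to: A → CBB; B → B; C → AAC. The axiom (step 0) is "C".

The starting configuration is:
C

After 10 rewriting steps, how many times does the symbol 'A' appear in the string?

682

[0] C
[1] AAC
[2] CBBCBBAAC
[3] AACBBAACBBCBBCBBAAC
[4] CBBCBBAACBBCBBCBBAACBBAACBBAACBBCBBCBBAAC
[5] AACBBAACBBCBBCBBAACBBAACBBAACBBCBBCBBAACBBCBBCBBAACBBCBBCBBAACBBAACBBAACBBCBBCBBAAC
[6] CBBCBBAACBBCBBCBBAACBBAACBBAACBBCBBCBBAACBBCBBCBBAACBBCBBC…BAACBBCBBCBBAACBBCBBCBBAACBBCBBCBBAACBBAACBBAACBBCBBCBBAAC  (len 169)
[7] AACBBAACBBCBBCBBAACBBAACBBAACBBCBBCBBAACBBCBBCBBAACBBCBBCB…BAACBBCBBCBBAACBBCBBCBBAACBBCBBCBBAACBBAACBBAACBBCBBCBBAAC  (len 339)
[8] CBBCBBAACBBCBBCBBAACBBAACBBAACBBCBBCBBAACBBCBBCBBAACBBCBBC…BAACBBCBBCBBAACBBCBBCBBAACBBCBBCBBAACBBAACBBAACBBCBBCBBAAC  (len 681)
[9] AACBBAACBBCBBCBBAACBBAACBBAACBBCBBCBBAACBBCBBCBBAACBBCBBCB…BAACBBCBBCBBAACBBCBBCBBAACBBCBBCBBAACBBAACBBAACBBCBBCBBAAC  (len 1363)
[10] CBBCBBAACBBCBBCBBAACBBAACBBAACBBCBBCBBAACBBCBBCBBAACBBCBBC…BAACBBCBBCBBAACBBCBBCBBAACBBCBBCBBAACBBAACBBAACBBCBBCBBAAC  (len 2729)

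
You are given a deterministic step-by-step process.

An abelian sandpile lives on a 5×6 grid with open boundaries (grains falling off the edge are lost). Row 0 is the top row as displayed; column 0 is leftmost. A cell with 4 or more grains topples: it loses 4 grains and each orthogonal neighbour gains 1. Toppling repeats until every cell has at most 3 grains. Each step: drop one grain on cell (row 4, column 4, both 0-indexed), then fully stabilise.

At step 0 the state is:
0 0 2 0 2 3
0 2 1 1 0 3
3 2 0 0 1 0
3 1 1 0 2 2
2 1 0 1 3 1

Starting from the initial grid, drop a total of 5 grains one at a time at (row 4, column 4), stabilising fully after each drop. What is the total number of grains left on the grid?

t=0: 0 0 2 0 2 3
0 2 1 1 0 3
3 2 0 0 1 0
3 1 1 0 2 2
2 1 0 1 3 1
t=1: 0 0 2 0 2 3
0 2 1 1 0 3
3 2 0 0 1 0
3 1 1 0 3 2
2 1 0 2 0 2
t=2: 0 0 2 0 2 3
0 2 1 1 0 3
3 2 0 0 1 0
3 1 1 0 3 2
2 1 0 2 1 2
t=3: 0 0 2 0 2 3
0 2 1 1 0 3
3 2 0 0 1 0
3 1 1 0 3 2
2 1 0 2 2 2
t=4: 0 0 2 0 2 3
0 2 1 1 0 3
3 2 0 0 1 0
3 1 1 0 3 2
2 1 0 2 3 2
t=5: 0 0 2 0 2 3
0 2 1 1 0 3
3 2 0 0 2 0
3 1 1 1 0 3
2 1 0 3 1 3

40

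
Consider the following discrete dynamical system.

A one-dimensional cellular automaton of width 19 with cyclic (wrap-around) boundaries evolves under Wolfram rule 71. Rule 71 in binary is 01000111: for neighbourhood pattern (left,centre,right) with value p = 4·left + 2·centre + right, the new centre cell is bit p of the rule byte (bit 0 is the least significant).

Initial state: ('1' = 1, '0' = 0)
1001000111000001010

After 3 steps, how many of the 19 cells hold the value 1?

k=0  1001000111000001010
k=1  1011011001011111010
k=2  1001001011000001010
k=3  1011011001011111010

12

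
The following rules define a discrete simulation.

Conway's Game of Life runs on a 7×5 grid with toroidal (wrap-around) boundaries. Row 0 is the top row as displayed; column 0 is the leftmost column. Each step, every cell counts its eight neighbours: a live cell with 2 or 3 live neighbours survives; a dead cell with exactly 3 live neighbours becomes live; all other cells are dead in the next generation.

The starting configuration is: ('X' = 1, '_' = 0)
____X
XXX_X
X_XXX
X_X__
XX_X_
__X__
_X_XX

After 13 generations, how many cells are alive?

k=0  ____X
XXX_X
X_XXX
X_X__
XX_X_
__X__
_X_XX
k=1  _____
__X__
_____
_____
X__XX
_____
X_XXX
k=2  _XX_X
_____
_____
____X
____X
_XX__
___XX
k=3  X_X_X
_____
_____
_____
X__X_
X_X_X
____X
k=4  X__XX
_____
_____
_____
XX_X_
XX___
_____
k=5  ____X
____X
_____
_____
XXX_X
XXX_X
_X___
k=6  X____
_____
_____
XX___
__X_X
____X
_XXXX
k=7  XXXXX
_____
_____
XX___
_X_XX
_X__X
_XXXX
k=8  _____
XXXXX
_____
XXX_X
_X_XX
_X___
_____
k=9  XXXXX
XXXXX
_____
_XX_X
___XX
X_X__
_____
k=10  _____
_____
_____
X_X_X
____X
___XX
_____
k=11  _____
_____
_____
X__XX
_____
___XX
_____
k=12  _____
_____
____X
____X
X____
_____
_____
k=13  _____
_____
_____
X___X
_____
_____
_____

2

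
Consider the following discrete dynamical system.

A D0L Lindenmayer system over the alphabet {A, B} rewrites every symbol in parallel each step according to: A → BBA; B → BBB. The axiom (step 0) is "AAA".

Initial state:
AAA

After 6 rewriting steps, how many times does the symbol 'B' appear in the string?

gen 0: AAA
gen 1: BBABBABBA
gen 2: BBBBBBBBABBBBBBBBABBBBBBBBA
gen 3: BBBBBBBBBBBBBBBBBBBBBBBBBBABBBBBBBBBBBBBBBBBBBBBBBBBBABBBBBBBBBBBBBBBBBBBBBBBBBBA
gen 4: BBBBBBBBBBBBBBBBBBBBBBBBBBBBBBBBBBBBBBBBBBBBBBBBBBBBBBBBBB…BBBBBBBBBBBBBBBBBBBBBBBBBBBBBBBBBBBBBBBBBBBBBBBBBBBBBBBBBA  (len 243)
gen 5: BBBBBBBBBBBBBBBBBBBBBBBBBBBBBBBBBBBBBBBBBBBBBBBBBBBBBBBBBB…BBBBBBBBBBBBBBBBBBBBBBBBBBBBBBBBBBBBBBBBBBBBBBBBBBBBBBBBBA  (len 729)
gen 6: BBBBBBBBBBBBBBBBBBBBBBBBBBBBBBBBBBBBBBBBBBBBBBBBBBBBBBBBBB…BBBBBBBBBBBBBBBBBBBBBBBBBBBBBBBBBBBBBBBBBBBBBBBBBBBBBBBBBA  (len 2187)

2184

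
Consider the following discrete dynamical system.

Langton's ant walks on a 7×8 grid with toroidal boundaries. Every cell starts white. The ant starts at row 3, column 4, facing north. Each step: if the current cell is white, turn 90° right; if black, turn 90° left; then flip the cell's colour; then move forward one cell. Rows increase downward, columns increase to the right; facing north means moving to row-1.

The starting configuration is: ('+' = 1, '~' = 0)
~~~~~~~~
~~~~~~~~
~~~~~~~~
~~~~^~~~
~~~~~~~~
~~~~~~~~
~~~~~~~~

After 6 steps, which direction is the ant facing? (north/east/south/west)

north

step 0: ~~~~~~~~
~~~~~~~~
~~~~~~~~
~~~~^~~~
~~~~~~~~
~~~~~~~~
~~~~~~~~
step 1: ~~~~~~~~
~~~~~~~~
~~~~~~~~
~~~~+>~~
~~~~~~~~
~~~~~~~~
~~~~~~~~
step 2: ~~~~~~~~
~~~~~~~~
~~~~~~~~
~~~~++~~
~~~~~v~~
~~~~~~~~
~~~~~~~~
step 3: ~~~~~~~~
~~~~~~~~
~~~~~~~~
~~~~++~~
~~~~<+~~
~~~~~~~~
~~~~~~~~
step 4: ~~~~~~~~
~~~~~~~~
~~~~~~~~
~~~~^+~~
~~~~++~~
~~~~~~~~
~~~~~~~~
step 5: ~~~~~~~~
~~~~~~~~
~~~~~~~~
~~~<~+~~
~~~~++~~
~~~~~~~~
~~~~~~~~
step 6: ~~~~~~~~
~~~~~~~~
~~~^~~~~
~~~+~+~~
~~~~++~~
~~~~~~~~
~~~~~~~~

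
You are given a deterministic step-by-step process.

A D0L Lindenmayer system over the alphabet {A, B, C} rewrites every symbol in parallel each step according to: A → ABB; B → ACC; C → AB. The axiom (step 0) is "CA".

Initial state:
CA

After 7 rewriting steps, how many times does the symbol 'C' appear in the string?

588

k=0  CA
k=1  ABABB
k=2  ABBACCABBACCACC
k=3  ABBACCACCABBABABABBACCACCABBABABABBABAB
k=4  ABBACCACCABBABABABBABABABBACCACCABBACCABBACCABBACCACCABBABABABBABABABBACCACCABBACCABBACCABBACCACCABBACCABBACC
k=5  ABBACCACCABBABABABBABABABBACCACCABBACCABBACCABBACCACCABBAC…BABABBACCACCABBABABABBABABABBACCACCABBABABABBACCACCABBABAB  (len 295)
k=6  ABBACCACCABBABABABBABABABBACCACCABBACCABBACCABBACCACCABBAC…CCABBACCABBACCABBACCACCABBABABABBABABABBACCACCABBACCABBACC  (len 809)
k=7  ABBACCACCABBABABABBABABABBACCACCABBACCABBACCABBACCACCABBAC…ACCABBACCACCABBABABABBABABABBACCACCABBABABABBACCACCABBABAB  (len 2207)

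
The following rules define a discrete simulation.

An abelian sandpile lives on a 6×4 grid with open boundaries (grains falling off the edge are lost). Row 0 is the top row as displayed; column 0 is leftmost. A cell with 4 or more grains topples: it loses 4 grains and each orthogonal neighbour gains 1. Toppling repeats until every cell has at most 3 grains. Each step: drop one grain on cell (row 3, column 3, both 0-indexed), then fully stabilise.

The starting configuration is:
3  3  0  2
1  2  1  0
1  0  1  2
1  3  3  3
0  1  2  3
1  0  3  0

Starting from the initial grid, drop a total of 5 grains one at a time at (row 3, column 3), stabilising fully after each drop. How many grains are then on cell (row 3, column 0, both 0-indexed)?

2

0) 3  3  0  2
1  2  1  0
1  0  1  2
1  3  3  3
0  1  2  3
1  0  3  0
1) 3  3  0  2
1  2  1  0
1  1  2  3
2  0  2  2
0  3  1  1
1  1  0  2
2) 3  3  0  2
1  2  1  0
1  1  2  3
2  0  2  3
0  3  1  1
1  1  0  2
3) 3  3  0  2
1  2  1  1
1  1  3  0
2  0  3  1
0  3  1  2
1  1  0  2
4) 3  3  0  2
1  2  1  1
1  1  3  0
2  0  3  2
0  3  1  2
1  1  0  2
5) 3  3  0  2
1  2  1  1
1  1  3  0
2  0  3  3
0  3  1  2
1  1  0  2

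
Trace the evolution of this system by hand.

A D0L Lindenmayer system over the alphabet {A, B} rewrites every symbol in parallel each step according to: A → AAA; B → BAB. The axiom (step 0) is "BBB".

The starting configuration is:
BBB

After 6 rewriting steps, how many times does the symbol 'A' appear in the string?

1995

[0] BBB
[1] BABBABBAB
[2] BABAAABABBABAAABABBABAAABAB
[3] BABAAABABAAAAAAAAABABAAABABBABAAABABAAAAAAAAABABAAABABBABAAABABAAAAAAAAABABAAABAB
[4] BABAAABABAAAAAAAAABABAAABABAAAAAAAAAAAAAAAAAAAAAAAAAAABABA…ABABAAAAAAAAAAAAAAAAAAAAAAAAAAABABAAABABAAAAAAAAABABAAABAB  (len 243)
[5] BABAAABABAAAAAAAAABABAAABABAAAAAAAAAAAAAAAAAAAAAAAAAAABABA…ABABAAAAAAAAAAAAAAAAAAAAAAAAAAABABAAABABAAAAAAAAABABAAABAB  (len 729)
[6] BABAAABABAAAAAAAAABABAAABABAAAAAAAAAAAAAAAAAAAAAAAAAAABABA…ABABAAAAAAAAAAAAAAAAAAAAAAAAAAABABAAABABAAAAAAAAABABAAABAB  (len 2187)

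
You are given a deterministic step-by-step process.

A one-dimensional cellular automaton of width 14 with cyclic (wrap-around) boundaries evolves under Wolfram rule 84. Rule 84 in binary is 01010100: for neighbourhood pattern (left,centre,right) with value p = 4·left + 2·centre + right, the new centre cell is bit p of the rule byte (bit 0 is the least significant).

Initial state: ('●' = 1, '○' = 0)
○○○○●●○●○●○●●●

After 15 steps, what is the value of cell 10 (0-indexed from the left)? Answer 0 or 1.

0

t=0: ○○○○●●○●○●○●●●
t=1: ●○○○○●○●○●○○○●
t=2: ●●○○○●○●○●●○○○
t=3: ○●●○○●○●○○●●○○
t=4: ○○●●○●○●●○○●●○
t=5: ○○○●○●○○●●○○●●
t=6: ●○○●○●●○○●●○○●
t=7: ●●○●○○●●○○●●○○
t=8: ○●○●●○○●●○○●●○
t=9: ○●○○●●○○●●○○●●
t=10: ○●●○○●●○○●●○○●
t=11: ○○●●○○●●○○●●○●
t=12: ●○○●●○○●●○○●○●
t=13: ●●○○●●○○●●○●○○
t=14: ○●●○○●●○○●○●●○
t=15: ○○●●○○●●○●○○●●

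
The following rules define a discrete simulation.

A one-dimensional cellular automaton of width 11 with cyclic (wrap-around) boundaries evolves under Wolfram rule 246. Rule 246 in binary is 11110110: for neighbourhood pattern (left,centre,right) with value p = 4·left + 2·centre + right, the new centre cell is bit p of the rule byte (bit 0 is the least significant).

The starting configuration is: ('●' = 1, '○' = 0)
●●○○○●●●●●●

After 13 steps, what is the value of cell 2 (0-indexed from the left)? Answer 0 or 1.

1

k=0  ●●○○○●●●●●●
k=1  ●●●○●○●●●●●
k=2  ●●●●●●○●●●●
k=3  ●●●●●●●○●●●
k=4  ●●●●●●●●○●●
k=5  ●●●●●●●●●○●
k=6  ●●●●●●●●●●○
k=7  ○●●●●●●●●●●
k=8  ●○●●●●●●●●●
k=9  ●●○●●●●●●●●
k=10  ●●●○●●●●●●●
k=11  ●●●●○●●●●●●
k=12  ●●●●●○●●●●●
k=13  ●●●●●●○●●●●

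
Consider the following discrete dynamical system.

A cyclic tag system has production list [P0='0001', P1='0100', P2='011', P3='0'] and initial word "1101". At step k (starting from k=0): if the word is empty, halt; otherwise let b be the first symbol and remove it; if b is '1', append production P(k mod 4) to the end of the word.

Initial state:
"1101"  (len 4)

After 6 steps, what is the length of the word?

k=0  "1101"  (len 4)
k=1  "1010001"  (len 7)
k=2  "0100010100"  (len 10)
k=3  "100010100"  (len 9)
k=4  "000101000"  (len 9)
k=5  "00101000"  (len 8)
k=6  "0101000"  (len 7)

7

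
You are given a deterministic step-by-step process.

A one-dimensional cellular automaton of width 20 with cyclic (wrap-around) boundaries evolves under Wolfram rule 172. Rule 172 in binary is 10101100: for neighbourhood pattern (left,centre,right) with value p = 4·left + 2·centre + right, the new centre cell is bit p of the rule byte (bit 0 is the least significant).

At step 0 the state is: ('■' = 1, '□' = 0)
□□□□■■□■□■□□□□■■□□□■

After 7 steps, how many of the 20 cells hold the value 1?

gen 0: □□□□■■□■□■□□□□■■□□□■
gen 1: □□□□■□■■■■□□□□■□□□□■
gen 2: □□□□■■■■■□□□□□■□□□□■
gen 3: □□□□■■■■□□□□□□■□□□□■
gen 4: □□□□■■■□□□□□□□■□□□□■
gen 5: □□□□■■□□□□□□□□■□□□□■
gen 6: □□□□■□□□□□□□□□■□□□□■
gen 7: □□□□■□□□□□□□□□■□□□□■

3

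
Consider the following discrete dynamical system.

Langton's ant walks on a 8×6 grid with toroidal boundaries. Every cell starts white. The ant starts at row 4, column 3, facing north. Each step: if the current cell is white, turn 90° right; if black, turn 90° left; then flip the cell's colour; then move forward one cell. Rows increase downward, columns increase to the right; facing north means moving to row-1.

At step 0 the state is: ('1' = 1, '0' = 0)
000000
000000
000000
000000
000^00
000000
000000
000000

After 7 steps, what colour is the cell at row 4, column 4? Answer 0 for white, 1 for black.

1

t=0: 000000
000000
000000
000000
000^00
000000
000000
000000
t=1: 000000
000000
000000
000000
0001>0
000000
000000
000000
t=2: 000000
000000
000000
000000
000110
0000v0
000000
000000
t=3: 000000
000000
000000
000000
000110
000<10
000000
000000
t=4: 000000
000000
000000
000000
000^10
000110
000000
000000
t=5: 000000
000000
000000
000000
00<010
000110
000000
000000
t=6: 000000
000000
000000
00^000
001010
000110
000000
000000
t=7: 000000
000000
000000
001>00
001010
000110
000000
000000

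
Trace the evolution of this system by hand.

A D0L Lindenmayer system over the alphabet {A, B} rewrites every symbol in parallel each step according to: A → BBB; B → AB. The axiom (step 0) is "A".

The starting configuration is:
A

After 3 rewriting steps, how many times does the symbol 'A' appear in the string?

0) A
1) BBB
2) ABABAB
3) BBBABBBBABBBBAB

3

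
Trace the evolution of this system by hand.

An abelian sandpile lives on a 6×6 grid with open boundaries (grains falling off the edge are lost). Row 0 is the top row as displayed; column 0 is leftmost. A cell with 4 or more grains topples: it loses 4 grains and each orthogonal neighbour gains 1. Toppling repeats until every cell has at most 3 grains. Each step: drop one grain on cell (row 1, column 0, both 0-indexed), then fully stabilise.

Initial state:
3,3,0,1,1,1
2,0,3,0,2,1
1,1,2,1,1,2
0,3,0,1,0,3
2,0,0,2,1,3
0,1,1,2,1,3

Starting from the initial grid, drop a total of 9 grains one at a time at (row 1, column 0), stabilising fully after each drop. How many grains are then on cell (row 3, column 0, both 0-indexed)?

t=0: 3,3,0,1,1,1
2,0,3,0,2,1
1,1,2,1,1,2
0,3,0,1,0,3
2,0,0,2,1,3
0,1,1,2,1,3
t=1: 3,3,0,1,1,1
3,0,3,0,2,1
1,1,2,1,1,2
0,3,0,1,0,3
2,0,0,2,1,3
0,1,1,2,1,3
t=2: 1,0,1,1,1,1
1,2,3,0,2,1
2,1,2,1,1,2
0,3,0,1,0,3
2,0,0,2,1,3
0,1,1,2,1,3
t=3: 1,0,1,1,1,1
2,2,3,0,2,1
2,1,2,1,1,2
0,3,0,1,0,3
2,0,0,2,1,3
0,1,1,2,1,3
t=4: 1,0,1,1,1,1
3,2,3,0,2,1
2,1,2,1,1,2
0,3,0,1,0,3
2,0,0,2,1,3
0,1,1,2,1,3
t=5: 2,0,1,1,1,1
0,3,3,0,2,1
3,1,2,1,1,2
0,3,0,1,0,3
2,0,0,2,1,3
0,1,1,2,1,3
t=6: 2,0,1,1,1,1
1,3,3,0,2,1
3,1,2,1,1,2
0,3,0,1,0,3
2,0,0,2,1,3
0,1,1,2,1,3
t=7: 2,0,1,1,1,1
2,3,3,0,2,1
3,1,2,1,1,2
0,3,0,1,0,3
2,0,0,2,1,3
0,1,1,2,1,3
t=8: 2,0,1,1,1,1
3,3,3,0,2,1
3,1,2,1,1,2
0,3,0,1,0,3
2,0,0,2,1,3
0,1,1,2,1,3
t=9: 3,1,2,1,1,1
2,1,0,1,2,1
0,3,3,1,1,2
1,3,0,1,0,3
2,0,0,2,1,3
0,1,1,2,1,3

1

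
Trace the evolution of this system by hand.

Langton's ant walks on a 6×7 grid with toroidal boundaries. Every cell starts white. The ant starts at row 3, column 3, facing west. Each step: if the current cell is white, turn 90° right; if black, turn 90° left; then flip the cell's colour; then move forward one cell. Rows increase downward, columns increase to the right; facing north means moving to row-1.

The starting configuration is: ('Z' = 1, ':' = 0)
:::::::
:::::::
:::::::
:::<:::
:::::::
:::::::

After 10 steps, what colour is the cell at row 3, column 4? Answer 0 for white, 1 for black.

1

step 0: :::::::
:::::::
:::::::
:::<:::
:::::::
:::::::
step 1: :::::::
:::::::
:::^:::
:::Z:::
:::::::
:::::::
step 2: :::::::
:::::::
:::Z>::
:::Z:::
:::::::
:::::::
step 3: :::::::
:::::::
:::ZZ::
:::Zv::
:::::::
:::::::
step 4: :::::::
:::::::
:::ZZ::
:::<Z::
:::::::
:::::::
step 5: :::::::
:::::::
:::ZZ::
::::Z::
:::v:::
:::::::
step 6: :::::::
:::::::
:::ZZ::
::::Z::
::<Z:::
:::::::
step 7: :::::::
:::::::
:::ZZ::
::^:Z::
::ZZ:::
:::::::
step 8: :::::::
:::::::
:::ZZ::
::Z>Z::
::ZZ:::
:::::::
step 9: :::::::
:::::::
:::ZZ::
::ZZZ::
::Zv:::
:::::::
step 10: :::::::
:::::::
:::ZZ::
::ZZZ::
::Z:>::
:::::::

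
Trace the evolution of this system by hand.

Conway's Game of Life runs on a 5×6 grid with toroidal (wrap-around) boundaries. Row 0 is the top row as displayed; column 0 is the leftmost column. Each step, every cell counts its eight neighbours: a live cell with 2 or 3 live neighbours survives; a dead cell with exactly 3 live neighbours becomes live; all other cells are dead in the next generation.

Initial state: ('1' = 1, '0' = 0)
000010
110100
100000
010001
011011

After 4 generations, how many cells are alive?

step 0: 000010
110100
100000
010001
011011
step 1: 000010
110001
001001
011011
011111
step 2: 000000
110011
001100
000000
010000
step 3: 010001
111111
111111
001000
000000
step 4: 010101
000000
000000
101011
000000

7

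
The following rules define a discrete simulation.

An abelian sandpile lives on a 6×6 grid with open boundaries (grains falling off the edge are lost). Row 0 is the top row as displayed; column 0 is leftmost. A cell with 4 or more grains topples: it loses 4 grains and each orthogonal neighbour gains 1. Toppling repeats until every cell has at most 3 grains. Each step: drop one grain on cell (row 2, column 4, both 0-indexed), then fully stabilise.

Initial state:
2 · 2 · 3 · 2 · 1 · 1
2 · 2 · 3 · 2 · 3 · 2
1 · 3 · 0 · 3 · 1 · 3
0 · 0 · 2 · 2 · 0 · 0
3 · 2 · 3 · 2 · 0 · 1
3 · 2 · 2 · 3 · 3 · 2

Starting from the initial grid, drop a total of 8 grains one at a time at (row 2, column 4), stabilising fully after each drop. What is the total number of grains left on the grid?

[0] 2 · 2 · 3 · 2 · 1 · 1
2 · 2 · 3 · 2 · 3 · 2
1 · 3 · 0 · 3 · 1 · 3
0 · 0 · 2 · 2 · 0 · 0
3 · 2 · 3 · 2 · 0 · 1
3 · 2 · 2 · 3 · 3 · 2
[1] 2 · 2 · 3 · 2 · 1 · 1
2 · 2 · 3 · 2 · 3 · 2
1 · 3 · 0 · 3 · 2 · 3
0 · 0 · 2 · 2 · 0 · 0
3 · 2 · 3 · 2 · 0 · 1
3 · 2 · 2 · 3 · 3 · 2
[2] 2 · 2 · 3 · 2 · 1 · 1
2 · 2 · 3 · 2 · 3 · 2
1 · 3 · 0 · 3 · 3 · 3
0 · 0 · 2 · 2 · 0 · 0
3 · 2 · 3 · 2 · 0 · 1
3 · 2 · 2 · 3 · 3 · 2
[3] 2 · 3 · 1 · 0 · 3 · 2
2 · 3 · 1 · 2 · 2 · 0
1 · 3 · 2 · 1 · 3 · 1
0 · 0 · 2 · 3 · 1 · 1
3 · 2 · 3 · 2 · 0 · 1
3 · 2 · 2 · 3 · 3 · 2
[4] 2 · 3 · 1 · 0 · 3 · 2
2 · 3 · 1 · 2 · 3 · 0
1 · 3 · 2 · 2 · 0 · 2
0 · 0 · 2 · 3 · 2 · 1
3 · 2 · 3 · 2 · 0 · 1
3 · 2 · 2 · 3 · 3 · 2
[5] 2 · 3 · 1 · 0 · 3 · 2
2 · 3 · 1 · 2 · 3 · 0
1 · 3 · 2 · 2 · 1 · 2
0 · 0 · 2 · 3 · 2 · 1
3 · 2 · 3 · 2 · 0 · 1
3 · 2 · 2 · 3 · 3 · 2
[6] 2 · 3 · 1 · 0 · 3 · 2
2 · 3 · 1 · 2 · 3 · 0
1 · 3 · 2 · 2 · 2 · 2
0 · 0 · 2 · 3 · 2 · 1
3 · 2 · 3 · 2 · 0 · 1
3 · 2 · 2 · 3 · 3 · 2
[7] 2 · 3 · 1 · 0 · 3 · 2
2 · 3 · 1 · 2 · 3 · 0
1 · 3 · 2 · 2 · 3 · 2
0 · 0 · 2 · 3 · 2 · 1
3 · 2 · 3 · 2 · 0 · 1
3 · 2 · 2 · 3 · 3 · 2
[8] 2 · 3 · 1 · 1 · 0 · 3
2 · 3 · 1 · 3 · 1 · 1
1 · 3 · 2 · 3 · 1 · 3
0 · 0 · 2 · 3 · 3 · 1
3 · 2 · 3 · 2 · 0 · 1
3 · 2 · 2 · 3 · 3 · 2

69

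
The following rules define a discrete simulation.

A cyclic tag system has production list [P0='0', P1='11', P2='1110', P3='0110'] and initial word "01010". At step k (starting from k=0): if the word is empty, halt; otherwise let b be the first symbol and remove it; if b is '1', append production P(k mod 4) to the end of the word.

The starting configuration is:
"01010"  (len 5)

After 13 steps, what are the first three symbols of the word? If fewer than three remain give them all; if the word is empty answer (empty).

111

0) "01010"  (len 5)
1) "1010"  (len 4)
2) "01011"  (len 5)
3) "1011"  (len 4)
4) "0110110"  (len 7)
5) "110110"  (len 6)
6) "1011011"  (len 7)
7) "0110111110"  (len 10)
8) "110111110"  (len 9)
9) "101111100"  (len 9)
10) "0111110011"  (len 10)
11) "111110011"  (len 9)
12) "111100110110"  (len 12)
13) "111001101100"  (len 12)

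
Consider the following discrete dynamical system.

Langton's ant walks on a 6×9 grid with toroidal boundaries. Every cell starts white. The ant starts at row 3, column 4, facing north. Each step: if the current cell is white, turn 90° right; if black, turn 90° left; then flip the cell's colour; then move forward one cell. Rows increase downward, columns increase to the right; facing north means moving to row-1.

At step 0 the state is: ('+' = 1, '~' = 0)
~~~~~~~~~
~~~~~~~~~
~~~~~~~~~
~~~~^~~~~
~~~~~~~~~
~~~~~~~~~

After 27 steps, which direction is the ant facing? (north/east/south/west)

t=0: ~~~~~~~~~
~~~~~~~~~
~~~~~~~~~
~~~~^~~~~
~~~~~~~~~
~~~~~~~~~
t=1: ~~~~~~~~~
~~~~~~~~~
~~~~~~~~~
~~~~+>~~~
~~~~~~~~~
~~~~~~~~~
t=2: ~~~~~~~~~
~~~~~~~~~
~~~~~~~~~
~~~~++~~~
~~~~~v~~~
~~~~~~~~~
t=3: ~~~~~~~~~
~~~~~~~~~
~~~~~~~~~
~~~~++~~~
~~~~<+~~~
~~~~~~~~~
t=4: ~~~~~~~~~
~~~~~~~~~
~~~~~~~~~
~~~~^+~~~
~~~~++~~~
~~~~~~~~~
t=5: ~~~~~~~~~
~~~~~~~~~
~~~~~~~~~
~~~<~+~~~
~~~~++~~~
~~~~~~~~~
t=6: ~~~~~~~~~
~~~~~~~~~
~~~^~~~~~
~~~+~+~~~
~~~~++~~~
~~~~~~~~~
t=7: ~~~~~~~~~
~~~~~~~~~
~~~+>~~~~
~~~+~+~~~
~~~~++~~~
~~~~~~~~~
t=8: ~~~~~~~~~
~~~~~~~~~
~~~++~~~~
~~~+v+~~~
~~~~++~~~
~~~~~~~~~
t=9: ~~~~~~~~~
~~~~~~~~~
~~~++~~~~
~~~<++~~~
~~~~++~~~
~~~~~~~~~
t=10: ~~~~~~~~~
~~~~~~~~~
~~~++~~~~
~~~~++~~~
~~~v++~~~
~~~~~~~~~
t=11: ~~~~~~~~~
~~~~~~~~~
~~~++~~~~
~~~~++~~~
~~<+++~~~
~~~~~~~~~
t=12: ~~~~~~~~~
~~~~~~~~~
~~~++~~~~
~~^~++~~~
~~++++~~~
~~~~~~~~~
t=13: ~~~~~~~~~
~~~~~~~~~
~~~++~~~~
~~+>++~~~
~~++++~~~
~~~~~~~~~
t=14: ~~~~~~~~~
~~~~~~~~~
~~~++~~~~
~~++++~~~
~~+v++~~~
~~~~~~~~~
t=15: ~~~~~~~~~
~~~~~~~~~
~~~++~~~~
~~++++~~~
~~+~>+~~~
~~~~~~~~~
t=16: ~~~~~~~~~
~~~~~~~~~
~~~++~~~~
~~++^+~~~
~~+~~+~~~
~~~~~~~~~
t=17: ~~~~~~~~~
~~~~~~~~~
~~~++~~~~
~~+<~+~~~
~~+~~+~~~
~~~~~~~~~
t=18: ~~~~~~~~~
~~~~~~~~~
~~~++~~~~
~~+~~+~~~
~~+v~+~~~
~~~~~~~~~
t=19: ~~~~~~~~~
~~~~~~~~~
~~~++~~~~
~~+~~+~~~
~~<+~+~~~
~~~~~~~~~
t=20: ~~~~~~~~~
~~~~~~~~~
~~~++~~~~
~~+~~+~~~
~~~+~+~~~
~~v~~~~~~
t=21: ~~~~~~~~~
~~~~~~~~~
~~~++~~~~
~~+~~+~~~
~~~+~+~~~
~<+~~~~~~
t=22: ~~~~~~~~~
~~~~~~~~~
~~~++~~~~
~~+~~+~~~
~^~+~+~~~
~++~~~~~~
t=23: ~~~~~~~~~
~~~~~~~~~
~~~++~~~~
~~+~~+~~~
~+>+~+~~~
~++~~~~~~
t=24: ~~~~~~~~~
~~~~~~~~~
~~~++~~~~
~~+~~+~~~
~+++~+~~~
~+v~~~~~~
t=25: ~~~~~~~~~
~~~~~~~~~
~~~++~~~~
~~+~~+~~~
~+++~+~~~
~+~>~~~~~
t=26: ~~~v~~~~~
~~~~~~~~~
~~~++~~~~
~~+~~+~~~
~+++~+~~~
~+~+~~~~~
t=27: ~~<+~~~~~
~~~~~~~~~
~~~++~~~~
~~+~~+~~~
~+++~+~~~
~+~+~~~~~

west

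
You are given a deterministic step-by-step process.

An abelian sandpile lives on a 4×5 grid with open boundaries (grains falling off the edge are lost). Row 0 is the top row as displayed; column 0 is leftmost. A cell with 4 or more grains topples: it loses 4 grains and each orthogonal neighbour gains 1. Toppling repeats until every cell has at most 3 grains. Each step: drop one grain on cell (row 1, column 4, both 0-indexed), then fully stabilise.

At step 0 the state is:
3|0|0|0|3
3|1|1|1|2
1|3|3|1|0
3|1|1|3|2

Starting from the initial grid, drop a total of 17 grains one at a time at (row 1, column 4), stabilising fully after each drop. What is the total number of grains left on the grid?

step 0: 3|0|0|0|3
3|1|1|1|2
1|3|3|1|0
3|1|1|3|2
step 1: 3|0|0|0|3
3|1|1|1|3
1|3|3|1|0
3|1|1|3|2
step 2: 3|0|0|1|0
3|1|1|2|1
1|3|3|1|1
3|1|1|3|2
step 3: 3|0|0|1|0
3|1|1|2|2
1|3|3|1|1
3|1|1|3|2
step 4: 3|0|0|1|0
3|1|1|2|3
1|3|3|1|1
3|1|1|3|2
step 5: 3|0|0|1|1
3|1|1|3|0
1|3|3|1|2
3|1|1|3|2
step 6: 3|0|0|1|1
3|1|1|3|1
1|3|3|1|2
3|1|1|3|2
step 7: 3|0|0|1|1
3|1|1|3|2
1|3|3|1|2
3|1|1|3|2
step 8: 3|0|0|1|1
3|1|1|3|3
1|3|3|1|2
3|1|1|3|2
step 9: 3|0|0|2|2
3|1|2|0|1
1|3|3|2|3
3|1|1|3|2
step 10: 3|0|0|2|2
3|1|2|0|2
1|3|3|2|3
3|1|1|3|2
step 11: 3|0|0|2|2
3|1|2|0|3
1|3|3|2|3
3|1|1|3|2
step 12: 3|0|0|2|3
3|1|2|1|1
1|3|3|3|0
3|1|1|3|3
step 13: 3|0|0|2|3
3|1|2|1|2
1|3|3|3|0
3|1|1|3|3
step 14: 3|0|0|2|3
3|1|2|1|3
1|3|3|3|0
3|1|1|3|3
step 15: 3|0|0|3|0
3|1|2|2|1
1|3|3|3|1
3|1|1|3|3
step 16: 3|0|0|3|0
3|1|2|2|2
1|3|3|3|1
3|1|1|3|3
step 17: 3|0|0|3|0
3|1|2|2|3
1|3|3|3|1
3|1|1|3|3

39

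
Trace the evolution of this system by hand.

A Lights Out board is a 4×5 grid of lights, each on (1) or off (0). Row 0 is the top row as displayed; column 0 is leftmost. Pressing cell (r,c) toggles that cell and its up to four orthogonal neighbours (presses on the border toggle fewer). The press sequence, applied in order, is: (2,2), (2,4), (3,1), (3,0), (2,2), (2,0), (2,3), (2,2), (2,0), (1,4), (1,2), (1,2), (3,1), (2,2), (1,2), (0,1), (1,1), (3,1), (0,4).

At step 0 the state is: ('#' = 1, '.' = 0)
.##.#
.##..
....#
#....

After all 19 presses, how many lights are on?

k=0  .##.#
.##..
....#
#....
k=1  .##.#
.#...
.####
#.#..
k=2  .##.#
.#..#
.##..
#.#.#
k=3  .##.#
.#..#
..#..
.#..#
k=4  .##.#
.#..#
#.#..
#...#
k=5  .##.#
.##.#
##.#.
#.#.#
k=6  .##.#
###.#
...#.
..#.#
k=7  .##.#
#####
..#.#
..###
k=8  .##.#
##.##
.#.##
...##
k=9  .##.#
.#.##
#..##
#..##
k=10  .##..
.#...
#..#.
#..##
k=11  .#...
..##.
#.##.
#..##
k=12  .##..
.#...
#..#.
#..##
k=13  .##..
.#...
##.#.
.####
k=14  .##..
.##..
#.#..
.#.##
k=15  .#...
...#.
#....
.#.##
k=16  #.#..
.#.#.
#....
.#.##
k=17  ###..
#.##.
##...
.#.##
k=18  ###..
#.##.
#....
#.###
k=19  #####
#.###
#....
#.###

14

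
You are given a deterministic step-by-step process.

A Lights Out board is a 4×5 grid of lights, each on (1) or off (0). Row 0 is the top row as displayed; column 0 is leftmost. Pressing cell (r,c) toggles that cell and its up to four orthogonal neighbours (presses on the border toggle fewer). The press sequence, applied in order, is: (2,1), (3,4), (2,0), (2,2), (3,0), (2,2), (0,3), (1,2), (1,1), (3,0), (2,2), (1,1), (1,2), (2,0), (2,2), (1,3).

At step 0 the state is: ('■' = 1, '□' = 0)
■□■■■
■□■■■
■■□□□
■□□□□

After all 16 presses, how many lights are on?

12

t=0: ■□■■■
■□■■■
■■□□□
■□□□□
t=1: ■□■■■
■■■■■
□□■□□
■■□□□
t=2: ■□■■■
■■■■■
□□■□■
■■□■■
t=3: ■□■■■
□■■■■
■■■□■
□■□■■
t=4: ■□■■■
□■□■■
■□□■■
□■■■■
t=5: ■□■■■
□■□■■
□□□■■
■□■■■
t=6: ■□■■■
□■■■■
□■■□■
■□□■■
t=7: ■□□□□
□■■□■
□■■□■
■□□■■
t=8: ■□■□□
□□□■■
□■□□■
■□□■■
t=9: ■■■□□
■■■■■
□□□□■
■□□■■
t=10: ■■■□□
■■■■■
■□□□■
□■□■■
t=11: ■■■□□
■■□■■
■■■■■
□■■■■
t=12: ■□■□□
□□■■■
■□■■■
□■■■■
t=13: ■□□□□
□■□□■
■□□■■
□■■■■
t=14: ■□□□□
■■□□■
□■□■■
■■■■■
t=15: ■□□□□
■■■□■
□□■□■
■■□■■
t=16: ■□□■□
■■□■□
□□■■■
■■□■■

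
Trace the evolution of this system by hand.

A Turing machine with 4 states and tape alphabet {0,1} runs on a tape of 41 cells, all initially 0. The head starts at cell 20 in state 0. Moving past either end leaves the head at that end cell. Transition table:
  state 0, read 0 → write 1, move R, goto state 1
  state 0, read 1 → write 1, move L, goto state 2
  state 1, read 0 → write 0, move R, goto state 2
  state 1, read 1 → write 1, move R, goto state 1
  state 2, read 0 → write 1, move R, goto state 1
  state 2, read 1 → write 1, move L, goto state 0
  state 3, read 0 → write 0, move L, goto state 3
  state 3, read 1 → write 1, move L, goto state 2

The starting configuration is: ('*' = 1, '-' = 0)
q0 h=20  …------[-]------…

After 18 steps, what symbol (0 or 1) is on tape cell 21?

0

[0] q0 h=20  …------[-]------…
[1] q1 h=21  …-----*[-]------…
[2] q2 h=22  …----*-[-]------…
[3] q1 h=23  …---*-*[-]------…
[4] q2 h=24  …--*-*-[-]------…
[5] q1 h=25  …-*-*-*[-]------…
[6] q2 h=26  …*-*-*-[-]------…
[7] q1 h=27  …-*-*-*[-]------…
[8] q2 h=28  …*-*-*-[-]------…
[9] q1 h=29  …-*-*-*[-]------…
[10] q2 h=30  …*-*-*-[-]------…
[11] q1 h=31  …-*-*-*[-]------…
[12] q2 h=32  …*-*-*-[-]------…
[13] q1 h=33  …-*-*-*[-]------…
[14] q2 h=34  …*-*-*-[-]------|
[15] q1 h=35  …-*-*-*[-]-----|
[16] q2 h=36  …*-*-*-[-]----|
[17] q1 h=37  …-*-*-*[-]---|
[18] q2 h=38  …*-*-*-[-]--|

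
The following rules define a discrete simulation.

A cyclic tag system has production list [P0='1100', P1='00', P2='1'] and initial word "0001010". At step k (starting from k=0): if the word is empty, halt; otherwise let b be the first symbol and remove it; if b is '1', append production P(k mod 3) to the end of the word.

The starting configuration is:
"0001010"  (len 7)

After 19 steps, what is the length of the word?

9

0) "0001010"  (len 7)
1) "001010"  (len 6)
2) "01010"  (len 5)
3) "1010"  (len 4)
4) "0101100"  (len 7)
5) "101100"  (len 6)
6) "011001"  (len 6)
7) "11001"  (len 5)
8) "100100"  (len 6)
9) "001001"  (len 6)
10) "01001"  (len 5)
11) "1001"  (len 4)
12) "0011"  (len 4)
13) "011"  (len 3)
14) "11"  (len 2)
15) "11"  (len 2)
16) "11100"  (len 5)
17) "110000"  (len 6)
18) "100001"  (len 6)
19) "000011100"  (len 9)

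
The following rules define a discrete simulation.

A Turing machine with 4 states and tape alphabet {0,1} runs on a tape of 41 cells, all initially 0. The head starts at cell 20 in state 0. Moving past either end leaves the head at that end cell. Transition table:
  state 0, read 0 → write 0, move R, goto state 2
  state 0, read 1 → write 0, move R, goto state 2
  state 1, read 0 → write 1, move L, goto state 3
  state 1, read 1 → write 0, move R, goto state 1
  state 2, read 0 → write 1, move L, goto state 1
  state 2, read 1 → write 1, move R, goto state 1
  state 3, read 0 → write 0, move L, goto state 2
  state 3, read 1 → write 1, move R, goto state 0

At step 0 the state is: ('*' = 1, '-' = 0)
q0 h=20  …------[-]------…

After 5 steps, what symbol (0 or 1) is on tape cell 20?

[0] q0 h=20  …------[-]------…
[1] q2 h=21  …------[-]------…
[2] q1 h=20  …------[-]*-----…
[3] q3 h=19  …------[-]**----…
[4] q2 h=18  …------[-]-**---…
[5] q1 h=17  …------[-]*-**--…

1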